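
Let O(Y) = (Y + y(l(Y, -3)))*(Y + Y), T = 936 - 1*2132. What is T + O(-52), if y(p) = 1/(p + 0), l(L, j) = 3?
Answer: 12532/3 ≈ 4177.3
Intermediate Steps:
T = -1196 (T = 936 - 2132 = -1196)
y(p) = 1/p
O(Y) = 2*Y*(⅓ + Y) (O(Y) = (Y + 1/3)*(Y + Y) = (Y + ⅓)*(2*Y) = (⅓ + Y)*(2*Y) = 2*Y*(⅓ + Y))
T + O(-52) = -1196 + (⅔)*(-52)*(1 + 3*(-52)) = -1196 + (⅔)*(-52)*(1 - 156) = -1196 + (⅔)*(-52)*(-155) = -1196 + 16120/3 = 12532/3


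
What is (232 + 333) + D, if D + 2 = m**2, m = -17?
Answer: 852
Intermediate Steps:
D = 287 (D = -2 + (-17)**2 = -2 + 289 = 287)
(232 + 333) + D = (232 + 333) + 287 = 565 + 287 = 852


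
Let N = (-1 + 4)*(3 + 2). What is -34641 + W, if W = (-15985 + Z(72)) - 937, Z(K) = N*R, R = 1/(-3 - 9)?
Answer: -206257/4 ≈ -51564.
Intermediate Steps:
R = -1/12 (R = 1/(-12) = -1/12 ≈ -0.083333)
N = 15 (N = 3*5 = 15)
Z(K) = -5/4 (Z(K) = 15*(-1/12) = -5/4)
W = -67693/4 (W = (-15985 - 5/4) - 937 = -63945/4 - 937 = -67693/4 ≈ -16923.)
-34641 + W = -34641 - 67693/4 = -206257/4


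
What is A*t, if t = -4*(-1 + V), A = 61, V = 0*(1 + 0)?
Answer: 244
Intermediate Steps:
V = 0 (V = 0*1 = 0)
t = 4 (t = -4*(-1 + 0) = -4*(-1) = 4)
A*t = 61*4 = 244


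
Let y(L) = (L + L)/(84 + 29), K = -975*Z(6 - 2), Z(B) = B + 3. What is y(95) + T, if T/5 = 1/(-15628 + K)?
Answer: 4265505/2537189 ≈ 1.6812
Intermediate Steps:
Z(B) = 3 + B
K = -6825 (K = -975*(3 + (6 - 2)) = -975*(3 + 4) = -975*7 = -6825)
y(L) = 2*L/113 (y(L) = (2*L)/113 = (2*L)*(1/113) = 2*L/113)
T = -5/22453 (T = 5/(-15628 - 6825) = 5/(-22453) = 5*(-1/22453) = -5/22453 ≈ -0.00022269)
y(95) + T = (2/113)*95 - 5/22453 = 190/113 - 5/22453 = 4265505/2537189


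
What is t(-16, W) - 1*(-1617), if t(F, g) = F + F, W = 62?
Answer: 1585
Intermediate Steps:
t(F, g) = 2*F
t(-16, W) - 1*(-1617) = 2*(-16) - 1*(-1617) = -32 + 1617 = 1585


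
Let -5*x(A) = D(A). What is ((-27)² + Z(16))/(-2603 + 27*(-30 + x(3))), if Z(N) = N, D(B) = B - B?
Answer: -745/3413 ≈ -0.21828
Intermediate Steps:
D(B) = 0
x(A) = 0 (x(A) = -⅕*0 = 0)
((-27)² + Z(16))/(-2603 + 27*(-30 + x(3))) = ((-27)² + 16)/(-2603 + 27*(-30 + 0)) = (729 + 16)/(-2603 + 27*(-30)) = 745/(-2603 - 810) = 745/(-3413) = 745*(-1/3413) = -745/3413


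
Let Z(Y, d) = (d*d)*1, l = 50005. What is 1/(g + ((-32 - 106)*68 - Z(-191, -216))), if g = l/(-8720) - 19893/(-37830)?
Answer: -10995920/616268630873 ≈ -1.7843e-5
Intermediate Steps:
Z(Y, d) = d**2 (Z(Y, d) = d**2*1 = d**2)
g = -57274073/10995920 (g = 50005/(-8720) - 19893/(-37830) = 50005*(-1/8720) - 19893*(-1/37830) = -10001/1744 + 6631/12610 = -57274073/10995920 ≈ -5.2087)
1/(g + ((-32 - 106)*68 - Z(-191, -216))) = 1/(-57274073/10995920 + ((-32 - 106)*68 - 1*(-216)**2)) = 1/(-57274073/10995920 + (-138*68 - 1*46656)) = 1/(-57274073/10995920 + (-9384 - 46656)) = 1/(-57274073/10995920 - 56040) = 1/(-616268630873/10995920) = -10995920/616268630873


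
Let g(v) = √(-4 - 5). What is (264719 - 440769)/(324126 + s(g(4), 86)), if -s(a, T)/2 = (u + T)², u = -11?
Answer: -88025/156438 ≈ -0.56268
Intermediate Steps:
g(v) = 3*I (g(v) = √(-9) = 3*I)
s(a, T) = -2*(-11 + T)²
(264719 - 440769)/(324126 + s(g(4), 86)) = (264719 - 440769)/(324126 - 2*(-11 + 86)²) = -176050/(324126 - 2*75²) = -176050/(324126 - 2*5625) = -176050/(324126 - 11250) = -176050/312876 = -176050*1/312876 = -88025/156438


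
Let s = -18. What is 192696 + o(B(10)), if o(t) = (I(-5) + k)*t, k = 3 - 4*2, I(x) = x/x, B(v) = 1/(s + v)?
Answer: 385393/2 ≈ 1.9270e+5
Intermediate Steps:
B(v) = 1/(-18 + v)
I(x) = 1
k = -5 (k = 3 - 8 = -5)
o(t) = -4*t (o(t) = (1 - 5)*t = -4*t)
192696 + o(B(10)) = 192696 - 4/(-18 + 10) = 192696 - 4/(-8) = 192696 - 4*(-⅛) = 192696 + ½ = 385393/2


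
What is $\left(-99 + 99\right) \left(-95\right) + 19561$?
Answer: $19561$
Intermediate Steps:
$\left(-99 + 99\right) \left(-95\right) + 19561 = 0 \left(-95\right) + 19561 = 0 + 19561 = 19561$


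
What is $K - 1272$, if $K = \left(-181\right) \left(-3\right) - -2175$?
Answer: $1446$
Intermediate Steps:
$K = 2718$ ($K = 543 + 2175 = 2718$)
$K - 1272 = 2718 - 1272 = 1446$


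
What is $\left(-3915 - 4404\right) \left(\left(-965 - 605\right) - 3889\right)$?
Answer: $45413421$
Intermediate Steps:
$\left(-3915 - 4404\right) \left(\left(-965 - 605\right) - 3889\right) = - 8319 \left(-1570 - 3889\right) = \left(-8319\right) \left(-5459\right) = 45413421$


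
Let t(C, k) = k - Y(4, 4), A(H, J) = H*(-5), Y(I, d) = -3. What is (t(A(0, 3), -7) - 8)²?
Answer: 144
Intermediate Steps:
A(H, J) = -5*H
t(C, k) = 3 + k (t(C, k) = k - 1*(-3) = k + 3 = 3 + k)
(t(A(0, 3), -7) - 8)² = ((3 - 7) - 8)² = (-4 - 8)² = (-12)² = 144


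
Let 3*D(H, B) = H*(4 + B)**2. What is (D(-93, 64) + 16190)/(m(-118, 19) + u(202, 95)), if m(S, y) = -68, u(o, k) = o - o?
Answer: 63577/34 ≈ 1869.9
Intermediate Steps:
u(o, k) = 0
D(H, B) = H*(4 + B)**2/3 (D(H, B) = (H*(4 + B)**2)/3 = H*(4 + B)**2/3)
(D(-93, 64) + 16190)/(m(-118, 19) + u(202, 95)) = ((1/3)*(-93)*(4 + 64)**2 + 16190)/(-68 + 0) = ((1/3)*(-93)*68**2 + 16190)/(-68) = ((1/3)*(-93)*4624 + 16190)*(-1/68) = (-143344 + 16190)*(-1/68) = -127154*(-1/68) = 63577/34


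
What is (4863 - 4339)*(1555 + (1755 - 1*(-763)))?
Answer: 2134252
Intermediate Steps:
(4863 - 4339)*(1555 + (1755 - 1*(-763))) = 524*(1555 + (1755 + 763)) = 524*(1555 + 2518) = 524*4073 = 2134252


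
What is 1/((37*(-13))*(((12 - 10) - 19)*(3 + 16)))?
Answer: 1/155363 ≈ 6.4365e-6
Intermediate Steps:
1/((37*(-13))*(((12 - 10) - 19)*(3 + 16))) = 1/(-481*(2 - 19)*19) = 1/(-(-8177)*19) = 1/(-481*(-323)) = 1/155363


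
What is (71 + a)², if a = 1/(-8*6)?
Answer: 11607649/2304 ≈ 5038.0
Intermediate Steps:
a = -1/48 (a = 1/(-48) = -1/48 ≈ -0.020833)
(71 + a)² = (71 - 1/48)² = (3407/48)² = 11607649/2304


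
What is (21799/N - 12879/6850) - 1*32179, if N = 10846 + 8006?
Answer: -2077783625779/64568100 ≈ -32180.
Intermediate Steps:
N = 18852
(21799/N - 12879/6850) - 1*32179 = (21799/18852 - 12879/6850) - 1*32179 = (21799*(1/18852) - 12879*1/6850) - 32179 = (21799/18852 - 12879/6850) - 32179 = -46735879/64568100 - 32179 = -2077783625779/64568100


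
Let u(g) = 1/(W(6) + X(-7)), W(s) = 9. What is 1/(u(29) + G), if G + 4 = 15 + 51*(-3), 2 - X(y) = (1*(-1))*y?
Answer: -4/567 ≈ -0.0070547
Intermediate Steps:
X(y) = 2 + y (X(y) = 2 - 1*(-1)*y = 2 - (-1)*y = 2 + y)
G = -142 (G = -4 + (15 + 51*(-3)) = -4 + (15 - 153) = -4 - 138 = -142)
u(g) = ¼ (u(g) = 1/(9 + (2 - 7)) = 1/(9 - 5) = 1/4 = ¼)
1/(u(29) + G) = 1/(¼ - 142) = 1/(-567/4) = -4/567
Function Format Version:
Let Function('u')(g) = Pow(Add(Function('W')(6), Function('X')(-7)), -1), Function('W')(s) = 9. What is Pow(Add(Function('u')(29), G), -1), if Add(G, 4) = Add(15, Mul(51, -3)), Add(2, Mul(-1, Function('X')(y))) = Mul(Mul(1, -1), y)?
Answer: Rational(-4, 567) ≈ -0.0070547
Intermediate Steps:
Function('X')(y) = Add(2, y) (Function('X')(y) = Add(2, Mul(-1, Mul(Mul(1, -1), y))) = Add(2, Mul(-1, Mul(-1, y))) = Add(2, y))
G = -142 (G = Add(-4, Add(15, Mul(51, -3))) = Add(-4, Add(15, -153)) = Add(-4, -138) = -142)
Function('u')(g) = Rational(1, 4) (Function('u')(g) = Pow(Add(9, Add(2, -7)), -1) = Pow(Add(9, -5), -1) = Pow(4, -1) = Rational(1, 4))
Pow(Add(Function('u')(29), G), -1) = Pow(Add(Rational(1, 4), -142), -1) = Pow(Rational(-567, 4), -1) = Rational(-4, 567)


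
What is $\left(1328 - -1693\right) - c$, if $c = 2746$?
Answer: $275$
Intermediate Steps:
$\left(1328 - -1693\right) - c = \left(1328 - -1693\right) - 2746 = \left(1328 + 1693\right) - 2746 = 3021 - 2746 = 275$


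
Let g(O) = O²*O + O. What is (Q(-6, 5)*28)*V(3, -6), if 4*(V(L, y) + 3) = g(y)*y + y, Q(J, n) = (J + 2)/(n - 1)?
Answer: -9198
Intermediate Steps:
g(O) = O + O³ (g(O) = O³ + O = O + O³)
Q(J, n) = (2 + J)/(-1 + n)
V(L, y) = -3 + y/4 + y*(y + y³)/4 (V(L, y) = -3 + ((y + y³)*y + y)/4 = -3 + (y*(y + y³) + y)/4 = -3 + (y + y*(y + y³))/4 = -3 + (y/4 + y*(y + y³)/4) = -3 + y/4 + y*(y + y³)/4)
(Q(-6, 5)*28)*V(3, -6) = (((2 - 6)/(-1 + 5))*28)*(-3 + (¼)*(-6) + (¼)*(-6)² + (¼)*(-6)⁴) = ((-4/4)*28)*(-3 - 3/2 + (¼)*36 + (¼)*1296) = (((¼)*(-4))*28)*(-3 - 3/2 + 9 + 324) = -1*28*(657/2) = -28*657/2 = -9198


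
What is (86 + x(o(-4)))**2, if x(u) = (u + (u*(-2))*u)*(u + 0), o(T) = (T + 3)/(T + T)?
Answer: 484836361/65536 ≈ 7398.0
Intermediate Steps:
o(T) = (3 + T)/(2*T) (o(T) = (3 + T)/((2*T)) = (3 + T)*(1/(2*T)) = (3 + T)/(2*T))
x(u) = u*(u - 2*u**2) (x(u) = (u + (-2*u)*u)*u = (u - 2*u**2)*u = u*(u - 2*u**2))
(86 + x(o(-4)))**2 = (86 + ((1/2)*(3 - 4)/(-4))**2*(1 - (3 - 4)/(-4)))**2 = (86 + ((1/2)*(-1/4)*(-1))**2*(1 - (-1)*(-1)/4))**2 = (86 + (1/8)**2*(1 - 2*1/8))**2 = (86 + (1 - 1/4)/64)**2 = (86 + (1/64)*(3/4))**2 = (86 + 3/256)**2 = (22019/256)**2 = 484836361/65536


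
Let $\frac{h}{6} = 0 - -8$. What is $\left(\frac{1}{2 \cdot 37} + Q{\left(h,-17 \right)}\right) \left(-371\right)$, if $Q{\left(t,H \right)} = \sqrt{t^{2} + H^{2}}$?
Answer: $- \frac{371}{74} - 371 \sqrt{2593} \approx -18897.0$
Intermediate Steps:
$h = 48$ ($h = 6 \left(0 - -8\right) = 6 \left(0 + 8\right) = 6 \cdot 8 = 48$)
$Q{\left(t,H \right)} = \sqrt{H^{2} + t^{2}}$
$\left(\frac{1}{2 \cdot 37} + Q{\left(h,-17 \right)}\right) \left(-371\right) = \left(\frac{1}{2 \cdot 37} + \sqrt{\left(-17\right)^{2} + 48^{2}}\right) \left(-371\right) = \left(\frac{1}{74} + \sqrt{289 + 2304}\right) \left(-371\right) = \left(\frac{1}{74} + \sqrt{2593}\right) \left(-371\right) = - \frac{371}{74} - 371 \sqrt{2593}$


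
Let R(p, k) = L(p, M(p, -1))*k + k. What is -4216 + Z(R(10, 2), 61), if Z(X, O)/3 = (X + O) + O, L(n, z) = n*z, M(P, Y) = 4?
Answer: -3604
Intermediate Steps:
R(p, k) = k + 4*k*p (R(p, k) = (p*4)*k + k = (4*p)*k + k = 4*k*p + k = k + 4*k*p)
Z(X, O) = 3*X + 6*O (Z(X, O) = 3*((X + O) + O) = 3*((O + X) + O) = 3*(X + 2*O) = 3*X + 6*O)
-4216 + Z(R(10, 2), 61) = -4216 + (3*(2*(1 + 4*10)) + 6*61) = -4216 + (3*(2*(1 + 40)) + 366) = -4216 + (3*(2*41) + 366) = -4216 + (3*82 + 366) = -4216 + (246 + 366) = -4216 + 612 = -3604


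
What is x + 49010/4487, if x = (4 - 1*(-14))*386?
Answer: 31224686/4487 ≈ 6958.9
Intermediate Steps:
x = 6948 (x = (4 + 14)*386 = 18*386 = 6948)
x + 49010/4487 = 6948 + 49010/4487 = 31224686/4487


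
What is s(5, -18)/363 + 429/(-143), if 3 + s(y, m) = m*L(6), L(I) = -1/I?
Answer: -3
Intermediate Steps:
s(y, m) = -3 - m/6 (s(y, m) = -3 + m*(-1/6) = -3 + m*(-1*⅙) = -3 + m*(-⅙) = -3 - m/6)
s(5, -18)/363 + 429/(-143) = (-3 - ⅙*(-18))/363 + 429/(-143) = (-3 + 3)*(1/363) + 429*(-1/143) = 0*(1/363) - 3 = 0 - 3 = -3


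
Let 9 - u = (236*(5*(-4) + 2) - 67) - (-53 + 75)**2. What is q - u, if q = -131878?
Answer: -136686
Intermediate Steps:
u = 4808 (u = 9 - ((236*(5*(-4) + 2) - 67) - (-53 + 75)**2) = 9 - ((236*(-20 + 2) - 67) - 1*22**2) = 9 - ((236*(-18) - 67) - 1*484) = 9 - ((-4248 - 67) - 484) = 9 - (-4315 - 484) = 9 - 1*(-4799) = 9 + 4799 = 4808)
q - u = -131878 - 1*4808 = -131878 - 4808 = -136686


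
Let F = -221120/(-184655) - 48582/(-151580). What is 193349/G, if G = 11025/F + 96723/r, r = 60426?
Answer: 5515595459862730866/207232856573943607 ≈ 26.615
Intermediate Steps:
F = 4248827881/2799000490 (F = -221120*(-1/184655) - 48582*(-1/151580) = 44224/36931 + 24291/75790 = 4248827881/2799000490 ≈ 1.5180)
G = 207232856573943607/28526630393034 (G = 11025/(4248827881/2799000490) + 96723/60426 = 11025*(2799000490/4248827881) + 96723*(1/60426) = 30858980402250/4248827881 + 10747/6714 = 207232856573943607/28526630393034 ≈ 7264.5)
193349/G = 193349/(207232856573943607/28526630393034) = 193349*(28526630393034/207232856573943607) = 5515595459862730866/207232856573943607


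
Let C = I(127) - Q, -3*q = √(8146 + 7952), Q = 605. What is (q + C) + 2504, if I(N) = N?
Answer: 2026 - √16098/3 ≈ 1983.7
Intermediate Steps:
q = -√16098/3 (q = -√(8146 + 7952)/3 = -√16098/3 ≈ -42.293)
C = -478 (C = 127 - 1*605 = 127 - 605 = -478)
(q + C) + 2504 = (-√16098/3 - 478) + 2504 = (-478 - √16098/3) + 2504 = 2026 - √16098/3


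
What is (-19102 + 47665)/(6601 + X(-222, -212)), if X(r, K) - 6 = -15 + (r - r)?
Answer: 28563/6592 ≈ 4.3330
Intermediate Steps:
X(r, K) = -9 (X(r, K) = 6 + (-15 + (r - r)) = 6 + (-15 + 0) = 6 - 15 = -9)
(-19102 + 47665)/(6601 + X(-222, -212)) = (-19102 + 47665)/(6601 - 9) = 28563/6592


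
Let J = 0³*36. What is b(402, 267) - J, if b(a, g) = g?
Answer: 267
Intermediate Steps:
J = 0 (J = 0*36 = 0)
b(402, 267) - J = 267 - 1*0 = 267 + 0 = 267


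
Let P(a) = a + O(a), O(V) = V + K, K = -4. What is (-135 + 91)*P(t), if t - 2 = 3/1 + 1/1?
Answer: -352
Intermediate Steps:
t = 6 (t = 2 + (3/1 + 1/1) = 2 + (3*1 + 1*1) = 2 + (3 + 1) = 2 + 4 = 6)
O(V) = -4 + V (O(V) = V - 4 = -4 + V)
P(a) = -4 + 2*a (P(a) = a + (-4 + a) = -4 + 2*a)
(-135 + 91)*P(t) = (-135 + 91)*(-4 + 2*6) = -44*(-4 + 12) = -44*8 = -352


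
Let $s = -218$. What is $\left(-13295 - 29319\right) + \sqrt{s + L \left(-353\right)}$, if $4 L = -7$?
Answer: $-42614 + \frac{\sqrt{1599}}{2} \approx -42594.0$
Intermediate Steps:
$L = - \frac{7}{4}$ ($L = \frac{1}{4} \left(-7\right) = - \frac{7}{4} \approx -1.75$)
$\left(-13295 - 29319\right) + \sqrt{s + L \left(-353\right)} = \left(-13295 - 29319\right) + \sqrt{-218 - - \frac{2471}{4}} = -42614 + \sqrt{-218 + \frac{2471}{4}} = -42614 + \sqrt{\frac{1599}{4}} = -42614 + \frac{\sqrt{1599}}{2}$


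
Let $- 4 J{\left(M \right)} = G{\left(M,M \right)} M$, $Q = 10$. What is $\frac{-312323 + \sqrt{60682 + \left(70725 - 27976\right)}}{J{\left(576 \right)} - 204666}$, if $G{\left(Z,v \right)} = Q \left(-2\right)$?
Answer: $\frac{312323}{201786} - \frac{\sqrt{103431}}{201786} \approx 1.5462$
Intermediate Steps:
$G{\left(Z,v \right)} = -20$ ($G{\left(Z,v \right)} = 10 \left(-2\right) = -20$)
$J{\left(M \right)} = 5 M$ ($J{\left(M \right)} = - \frac{\left(-20\right) M}{4} = 5 M$)
$\frac{-312323 + \sqrt{60682 + \left(70725 - 27976\right)}}{J{\left(576 \right)} - 204666} = \frac{-312323 + \sqrt{60682 + \left(70725 - 27976\right)}}{5 \cdot 576 - 204666} = \frac{-312323 + \sqrt{60682 + 42749}}{2880 - 204666} = \frac{-312323 + \sqrt{103431}}{-201786} = \left(-312323 + \sqrt{103431}\right) \left(- \frac{1}{201786}\right) = \frac{312323}{201786} - \frac{\sqrt{103431}}{201786}$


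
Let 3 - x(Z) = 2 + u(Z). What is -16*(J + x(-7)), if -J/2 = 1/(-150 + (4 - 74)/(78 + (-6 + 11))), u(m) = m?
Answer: -200652/1565 ≈ -128.21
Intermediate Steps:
J = 83/6260 (J = -2/(-150 + (4 - 74)/(78 + (-6 + 11))) = -2/(-150 - 70/(78 + 5)) = -2/(-150 - 70/83) = -2/(-12520/83) = -2*(-83/12520) = 83/6260 ≈ 0.013259)
x(Z) = 1 - Z (x(Z) = 3 - (2 + Z) = 3 + (-2 - Z) = 1 - Z)
-16*(J + x(-7)) = -16*(83/6260 + (1 - 1*(-7))) = -16*(83/6260 + (1 + 7)) = -16*(83/6260 + 8) = -16*50163/6260 = -200652/1565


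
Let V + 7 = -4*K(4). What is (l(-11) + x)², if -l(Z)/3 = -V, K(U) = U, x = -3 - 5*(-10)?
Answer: 484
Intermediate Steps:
x = 47 (x = -3 + 50 = 47)
V = -23 (V = -7 - 4*4 = -7 - 16 = -23)
l(Z) = -69 (l(Z) = -(-3)*(-23) = -3*23 = -69)
(l(-11) + x)² = (-69 + 47)² = (-22)² = 484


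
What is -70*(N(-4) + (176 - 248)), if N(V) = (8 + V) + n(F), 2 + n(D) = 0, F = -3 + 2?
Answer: 4900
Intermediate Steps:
F = -1
n(D) = -2 (n(D) = -2 + 0 = -2)
N(V) = 6 + V (N(V) = (8 + V) - 2 = 6 + V)
-70*(N(-4) + (176 - 248)) = -70*((6 - 4) + (176 - 248)) = -70*(2 - 72) = -70*(-70) = 4900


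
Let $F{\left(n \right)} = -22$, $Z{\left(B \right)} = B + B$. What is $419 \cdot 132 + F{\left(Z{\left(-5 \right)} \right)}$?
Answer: $55286$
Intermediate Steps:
$Z{\left(B \right)} = 2 B$
$419 \cdot 132 + F{\left(Z{\left(-5 \right)} \right)} = 419 \cdot 132 - 22 = 55308 - 22 = 55286$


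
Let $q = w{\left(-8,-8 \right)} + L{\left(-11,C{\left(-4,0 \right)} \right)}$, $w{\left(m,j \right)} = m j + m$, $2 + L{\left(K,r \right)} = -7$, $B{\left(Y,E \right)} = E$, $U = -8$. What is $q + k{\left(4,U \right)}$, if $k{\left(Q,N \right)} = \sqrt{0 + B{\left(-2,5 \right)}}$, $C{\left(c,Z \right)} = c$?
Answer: $47 + \sqrt{5} \approx 49.236$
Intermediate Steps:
$L{\left(K,r \right)} = -9$ ($L{\left(K,r \right)} = -2 - 7 = -9$)
$w{\left(m,j \right)} = m + j m$ ($w{\left(m,j \right)} = j m + m = m + j m$)
$q = 47$ ($q = - 8 \left(1 - 8\right) - 9 = \left(-8\right) \left(-7\right) - 9 = 56 - 9 = 47$)
$k{\left(Q,N \right)} = \sqrt{5}$ ($k{\left(Q,N \right)} = \sqrt{0 + 5} = \sqrt{5}$)
$q + k{\left(4,U \right)} = 47 + \sqrt{5}$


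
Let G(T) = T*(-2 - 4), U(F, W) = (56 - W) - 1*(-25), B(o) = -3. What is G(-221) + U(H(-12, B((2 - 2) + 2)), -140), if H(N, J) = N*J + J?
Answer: 1547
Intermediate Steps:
H(N, J) = J + J*N (H(N, J) = J*N + J = J + J*N)
U(F, W) = 81 - W (U(F, W) = (56 - W) + 25 = 81 - W)
G(T) = -6*T (G(T) = T*(-6) = -6*T)
G(-221) + U(H(-12, B((2 - 2) + 2)), -140) = -6*(-221) + (81 - 1*(-140)) = 1326 + (81 + 140) = 1326 + 221 = 1547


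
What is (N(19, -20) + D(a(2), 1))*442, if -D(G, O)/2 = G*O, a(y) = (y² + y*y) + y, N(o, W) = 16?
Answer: -1768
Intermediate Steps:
a(y) = y + 2*y² (a(y) = (y² + y²) + y = 2*y² + y = y + 2*y²)
D(G, O) = -2*G*O
(N(19, -20) + D(a(2), 1))*442 = (16 - 2*2*(1 + 2*2)*1)*442 = (16 - 2*2*(1 + 4)*1)*442 = (16 - 2*2*5*1)*442 = (16 - 2*10*1)*442 = (16 - 20)*442 = -4*442 = -1768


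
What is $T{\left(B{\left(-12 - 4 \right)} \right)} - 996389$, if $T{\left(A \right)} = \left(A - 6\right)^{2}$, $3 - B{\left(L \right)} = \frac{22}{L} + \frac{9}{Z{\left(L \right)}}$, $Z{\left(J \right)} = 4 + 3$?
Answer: $- \frac{3124649335}{3136} \approx -9.9638 \cdot 10^{5}$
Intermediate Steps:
$Z{\left(J \right)} = 7$
$B{\left(L \right)} = \frac{12}{7} - \frac{22}{L}$ ($B{\left(L \right)} = 3 - \left(\frac{22}{L} + \frac{9}{7}\right) = 3 - \left(\frac{9}{7} + \frac{22}{L}\right) = \frac{12}{7} - \frac{22}{L}$)
$T{\left(A \right)} = \left(-6 + A\right)^{2}$
$T{\left(B{\left(-12 - 4 \right)} \right)} - 996389 = \left(-6 + \left(\frac{12}{7} - \frac{22}{-12 - 4}\right)\right)^{2} - 996389 = \left(-6 + \left(\frac{12}{7} - \frac{22}{-16}\right)\right)^{2} - 996389 = \left(-6 + \left(\frac{12}{7} - - \frac{11}{8}\right)\right)^{2} - 996389 = \left(-6 + \left(\frac{12}{7} + \frac{11}{8}\right)\right)^{2} - 996389 = \left(-6 + \frac{173}{56}\right)^{2} - 996389 = \left(- \frac{163}{56}\right)^{2} - 996389 = \frac{26569}{3136} - 996389 = - \frac{3124649335}{3136}$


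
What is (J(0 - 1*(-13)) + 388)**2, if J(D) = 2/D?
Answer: 25462116/169 ≈ 1.5066e+5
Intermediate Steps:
(J(0 - 1*(-13)) + 388)**2 = (2/(0 - 1*(-13)) + 388)**2 = (2/(0 + 13) + 388)**2 = (2/13 + 388)**2 = (5046/13)**2 = 25462116/169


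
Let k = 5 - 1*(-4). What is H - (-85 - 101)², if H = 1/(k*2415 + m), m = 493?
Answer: -768999887/22228 ≈ -34596.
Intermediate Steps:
k = 9 (k = 5 + 4 = 9)
H = 1/22228 (H = 1/(9*2415 + 493) = 1/(21735 + 493) = 1/22228 ≈ 4.4988e-5)
H - (-85 - 101)² = 1/22228 - (-85 - 101)² = 1/22228 - 1*(-186)² = 1/22228 - 1*34596 = 1/22228 - 34596 = -768999887/22228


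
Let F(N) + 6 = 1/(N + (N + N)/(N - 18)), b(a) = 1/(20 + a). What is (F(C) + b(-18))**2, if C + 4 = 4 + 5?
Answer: 335241/12100 ≈ 27.706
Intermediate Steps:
C = 5 (C = -4 + (4 + 5) = -4 + 9 = 5)
F(N) = -6 + 1/(N + 2*N/(-18 + N)) (F(N) = -6 + 1/(N + (N + N)/(N - 18)) = -6 + 1/(N + (2*N)/(-18 + N)) = -6 + 1/(N + 2*N/(-18 + N)))
(F(C) + b(-18))**2 = ((-18 - 6*5**2 + 97*5)/(5*(-16 + 5)) + 1/(20 - 18))**2 = ((1/5)*(-18 - 6*25 + 485)/(-11) + 1/2)**2 = ((1/5)*(-1/11)*(-18 - 150 + 485) + 1/2)**2 = ((1/5)*(-1/11)*317 + 1/2)**2 = (-317/55 + 1/2)**2 = (-579/110)**2 = 335241/12100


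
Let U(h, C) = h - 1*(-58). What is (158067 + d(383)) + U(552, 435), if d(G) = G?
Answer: 159060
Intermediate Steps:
U(h, C) = 58 + h (U(h, C) = h + 58 = 58 + h)
(158067 + d(383)) + U(552, 435) = (158067 + 383) + (58 + 552) = 158450 + 610 = 159060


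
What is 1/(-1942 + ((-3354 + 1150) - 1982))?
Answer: -1/6128 ≈ -0.00016319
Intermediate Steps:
1/(-1942 + ((-3354 + 1150) - 1982)) = 1/(-1942 + (-2204 - 1982)) = 1/(-1942 - 4186) = 1/(-6128) = -1/6128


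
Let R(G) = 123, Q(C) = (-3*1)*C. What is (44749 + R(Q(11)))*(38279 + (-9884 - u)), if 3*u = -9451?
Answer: 4246506592/3 ≈ 1.4155e+9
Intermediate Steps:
Q(C) = -3*C
u = -9451/3 (u = (1/3)*(-9451) = -9451/3 ≈ -3150.3)
(44749 + R(Q(11)))*(38279 + (-9884 - u)) = (44749 + 123)*(38279 + (-9884 - 1*(-9451/3))) = 44872*(38279 + (-9884 + 9451/3)) = 44872*(38279 - 20201/3) = 44872*(94636/3) = 4246506592/3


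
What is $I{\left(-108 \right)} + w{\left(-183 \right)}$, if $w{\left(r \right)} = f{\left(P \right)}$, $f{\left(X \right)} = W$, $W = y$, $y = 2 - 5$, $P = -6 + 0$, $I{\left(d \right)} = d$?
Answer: $-111$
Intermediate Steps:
$P = -6$
$y = -3$
$W = -3$
$f{\left(X \right)} = -3$
$w{\left(r \right)} = -3$
$I{\left(-108 \right)} + w{\left(-183 \right)} = -108 - 3 = -111$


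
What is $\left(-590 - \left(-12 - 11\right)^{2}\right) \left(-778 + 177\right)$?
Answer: $672519$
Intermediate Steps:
$\left(-590 - \left(-12 - 11\right)^{2}\right) \left(-778 + 177\right) = \left(-590 - \left(-23\right)^{2}\right) \left(-601\right) = \left(-590 - 529\right) \left(-601\right) = \left(-1119\right) \left(-601\right) = 672519$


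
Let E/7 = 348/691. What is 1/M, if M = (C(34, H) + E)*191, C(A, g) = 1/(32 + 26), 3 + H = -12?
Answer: 40078/27117989 ≈ 0.0014779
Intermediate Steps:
H = -15 (H = -3 - 12 = -15)
E = 2436/691 (E = 7*(348/691) = 2436/691 ≈ 3.5253)
C(A, g) = 1/58
M = 27117989/40078 (M = (1/58 + 2436/691)*191 = (141979/40078)*191 = 27117989/40078 ≈ 676.63)
1/M = 1/(27117989/40078) = 40078/27117989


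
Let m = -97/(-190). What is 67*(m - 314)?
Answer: -3990721/190 ≈ -21004.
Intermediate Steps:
m = 97/190 (m = -97*(-1/190) = 97/190 ≈ 0.51053)
67*(m - 314) = 67*(97/190 - 314) = 67*(-59563/190) = -3990721/190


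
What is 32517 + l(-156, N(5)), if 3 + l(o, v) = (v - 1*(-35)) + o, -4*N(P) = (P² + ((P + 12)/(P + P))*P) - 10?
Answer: 259097/8 ≈ 32387.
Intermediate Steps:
N(P) = 1 - P²/4 - P/8 (N(P) = -((P² + ((P + 12)/(P + P))*P) - 10)/4 = -((P² + ((12 + P)/((2*P)))*P) - 10)/4 = -((P² + ((12 + P)*(1/(2*P)))*P) - 10)/4 = -((P² + ((12 + P)/(2*P))*P) - 10)/4 = -((P² + (6 + P/2)) - 10)/4 = -((6 + P² + P/2) - 10)/4 = -(-4 + P² + P/2)/4 = 1 - P²/4 - P/8)
l(o, v) = 32 + o + v (l(o, v) = -3 + ((v - 1*(-35)) + o) = -3 + ((v + 35) + o) = -3 + ((35 + v) + o) = -3 + (35 + o + v) = 32 + o + v)
32517 + l(-156, N(5)) = 32517 + (32 - 156 + (1 - ¼*5² - ⅛*5)) = 32517 + (32 - 156 + (1 - ¼*25 - 5/8)) = 32517 + (32 - 156 + (1 - 25/4 - 5/8)) = 32517 + (32 - 156 - 47/8) = 32517 - 1039/8 = 259097/8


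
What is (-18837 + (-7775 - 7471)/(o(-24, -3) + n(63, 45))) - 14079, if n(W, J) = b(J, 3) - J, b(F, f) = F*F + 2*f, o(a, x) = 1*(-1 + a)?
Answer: -64563522/1961 ≈ -32924.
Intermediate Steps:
o(a, x) = -1 + a
b(F, f) = F² + 2*f
n(W, J) = 6 + J² - J (n(W, J) = (J² + 2*3) - J = (J² + 6) - J = (6 + J²) - J = 6 + J² - J)
(-18837 + (-7775 - 7471)/(o(-24, -3) + n(63, 45))) - 14079 = (-18837 + (-7775 - 7471)/((-1 - 24) + (6 + 45² - 1*45))) - 14079 = (-18837 - 15246/(-25 + (6 + 2025 - 45))) - 14079 = (-18837 - 15246/(-25 + 1986)) - 14079 = (-18837 - 15246/1961) - 14079 = -36954603/1961 - 14079 = -64563522/1961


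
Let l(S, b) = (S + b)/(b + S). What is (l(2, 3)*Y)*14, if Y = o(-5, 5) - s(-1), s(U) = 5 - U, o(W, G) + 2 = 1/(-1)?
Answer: -126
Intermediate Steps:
o(W, G) = -3 (o(W, G) = -2 + 1/(-1) = -2 + 1*(-1) = -2 - 1 = -3)
l(S, b) = 1 (l(S, b) = (S + b)/(S + b) = 1)
Y = -9 (Y = -3 - (5 - 1*(-1)) = -3 - (5 + 1) = -3 - 1*6 = -3 - 6 = -9)
(l(2, 3)*Y)*14 = (1*(-9))*14 = -9*14 = -126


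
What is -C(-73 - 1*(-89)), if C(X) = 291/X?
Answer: -291/16 ≈ -18.188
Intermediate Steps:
-C(-73 - 1*(-89)) = -291/(-73 - 1*(-89)) = -291/(-73 + 89) = -291/16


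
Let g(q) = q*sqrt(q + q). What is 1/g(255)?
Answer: sqrt(510)/130050 ≈ 0.00017365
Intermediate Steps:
g(q) = sqrt(2)*q**(3/2) (g(q) = q*sqrt(2*q) = q*(sqrt(2)*sqrt(q)) = sqrt(2)*q**(3/2))
1/g(255) = 1/(sqrt(2)*255**(3/2)) = 1/(sqrt(2)*(255*sqrt(255))) = 1/(255*sqrt(510)) = sqrt(510)/130050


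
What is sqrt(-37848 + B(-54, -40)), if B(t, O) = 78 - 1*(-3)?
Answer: I*sqrt(37767) ≈ 194.34*I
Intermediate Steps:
B(t, O) = 81 (B(t, O) = 78 + 3 = 81)
sqrt(-37848 + B(-54, -40)) = sqrt(-37848 + 81) = sqrt(-37767) = I*sqrt(37767)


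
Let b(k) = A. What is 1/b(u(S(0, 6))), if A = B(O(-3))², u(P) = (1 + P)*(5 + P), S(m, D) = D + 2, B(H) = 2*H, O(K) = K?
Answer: 1/36 ≈ 0.027778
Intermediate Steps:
S(m, D) = 2 + D
A = 36 (A = (2*(-3))² = (-6)² = 36)
b(k) = 36
1/b(u(S(0, 6))) = 1/36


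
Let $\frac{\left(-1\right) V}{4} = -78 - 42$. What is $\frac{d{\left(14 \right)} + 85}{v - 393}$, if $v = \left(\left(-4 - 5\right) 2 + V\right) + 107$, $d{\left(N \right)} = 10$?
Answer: $\frac{95}{176} \approx 0.53977$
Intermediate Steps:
$V = 480$ ($V = - 4 \left(-78 - 42\right) = \left(-4\right) \left(-120\right) = 480$)
$v = 569$ ($v = \left(\left(-4 - 5\right) 2 + 480\right) + 107 = \left(\left(-9\right) 2 + 480\right) + 107 = \left(-18 + 480\right) + 107 = 462 + 107 = 569$)
$\frac{d{\left(14 \right)} + 85}{v - 393} = \frac{10 + 85}{569 - 393} = \frac{95}{176}$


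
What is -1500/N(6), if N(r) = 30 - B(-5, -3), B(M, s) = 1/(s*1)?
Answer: -4500/91 ≈ -49.451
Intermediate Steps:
B(M, s) = 1/s
N(r) = 91/3 (N(r) = 30 - 1/(-3) = 30 - 1*(-1/3) = 30 + 1/3 = 91/3)
-1500/N(6) = -1500/91/3 = -1500*3/91 = -4500/91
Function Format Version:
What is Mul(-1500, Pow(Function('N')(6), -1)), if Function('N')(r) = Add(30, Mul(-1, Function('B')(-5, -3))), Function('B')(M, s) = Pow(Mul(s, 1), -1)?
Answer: Rational(-4500, 91) ≈ -49.451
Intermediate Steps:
Function('B')(M, s) = Pow(s, -1)
Function('N')(r) = Rational(91, 3) (Function('N')(r) = Add(30, Mul(-1, Pow(-3, -1))) = Add(30, Mul(-1, Rational(-1, 3))) = Add(30, Rational(1, 3)) = Rational(91, 3))
Mul(-1500, Pow(Function('N')(6), -1)) = Mul(-1500, Pow(Rational(91, 3), -1)) = Mul(-1500, Rational(3, 91)) = Rational(-4500, 91)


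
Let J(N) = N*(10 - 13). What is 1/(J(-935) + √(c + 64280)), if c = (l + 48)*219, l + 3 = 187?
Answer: 2805/7752937 - 4*√7193/7752937 ≈ 0.00031804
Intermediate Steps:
l = 184 (l = -3 + 187 = 184)
J(N) = -3*N (J(N) = N*(-3) = -3*N)
c = 50808 (c = (184 + 48)*219 = 232*219 = 50808)
1/(J(-935) + √(c + 64280)) = 1/(-3*(-935) + √(50808 + 64280)) = 1/(2805 + √115088) = 1/(2805 + 4*√7193)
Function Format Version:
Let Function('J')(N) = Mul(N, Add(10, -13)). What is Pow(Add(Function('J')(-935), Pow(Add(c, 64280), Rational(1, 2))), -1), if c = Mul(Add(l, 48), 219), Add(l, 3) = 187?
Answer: Add(Rational(2805, 7752937), Mul(Rational(-4, 7752937), Pow(7193, Rational(1, 2)))) ≈ 0.00031804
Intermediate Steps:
l = 184 (l = Add(-3, 187) = 184)
Function('J')(N) = Mul(-3, N) (Function('J')(N) = Mul(N, -3) = Mul(-3, N))
c = 50808 (c = Mul(Add(184, 48), 219) = Mul(232, 219) = 50808)
Pow(Add(Function('J')(-935), Pow(Add(c, 64280), Rational(1, 2))), -1) = Pow(Add(Mul(-3, -935), Pow(Add(50808, 64280), Rational(1, 2))), -1) = Pow(Add(2805, Pow(115088, Rational(1, 2))), -1) = Pow(Add(2805, Mul(4, Pow(7193, Rational(1, 2)))), -1)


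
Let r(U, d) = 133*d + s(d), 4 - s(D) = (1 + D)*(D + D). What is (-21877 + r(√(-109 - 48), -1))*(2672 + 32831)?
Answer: -781279018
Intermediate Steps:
s(D) = 4 - 2*D*(1 + D) (s(D) = 4 - (1 + D)*(D + D) = 4 - (1 + D)*2*D = 4 - 2*D*(1 + D))
r(U, d) = 4 - 2*d² + 131*d (r(U, d) = 133*d + (4 - 2*d - 2*d²) = 4 - 2*d² + 131*d)
(-21877 + r(√(-109 - 48), -1))*(2672 + 32831) = (-21877 + (4 - 2*(-1)² + 131*(-1)))*(2672 + 32831) = (-21877 + (4 - 2*1 - 131))*35503 = (-21877 + (4 - 2 - 131))*35503 = (-21877 - 129)*35503 = -22006*35503 = -781279018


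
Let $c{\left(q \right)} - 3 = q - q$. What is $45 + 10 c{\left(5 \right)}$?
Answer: $75$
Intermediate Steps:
$c{\left(q \right)} = 3$ ($c{\left(q \right)} = 3 + \left(q - q\right) = 3 + 0 = 3$)
$45 + 10 c{\left(5 \right)} = 45 + 10 \cdot 3 = 45 + 30 = 75$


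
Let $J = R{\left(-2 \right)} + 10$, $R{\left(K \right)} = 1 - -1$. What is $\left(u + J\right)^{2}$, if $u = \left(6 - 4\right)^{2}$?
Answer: $256$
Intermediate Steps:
$R{\left(K \right)} = 2$ ($R{\left(K \right)} = 1 + 1 = 2$)
$u = 4$ ($u = 2^{2} = 4$)
$J = 12$ ($J = 2 + 10 = 12$)
$\left(u + J\right)^{2} = \left(4 + 12\right)^{2} = 16^{2} = 256$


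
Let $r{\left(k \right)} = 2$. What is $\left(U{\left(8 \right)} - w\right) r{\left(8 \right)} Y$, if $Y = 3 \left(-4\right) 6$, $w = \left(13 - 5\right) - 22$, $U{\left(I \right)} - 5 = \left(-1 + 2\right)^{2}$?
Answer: $-2880$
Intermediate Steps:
$U{\left(I \right)} = 6$ ($U{\left(I \right)} = 5 + \left(-1 + 2\right)^{2} = 5 + 1^{2} = 5 + 1 = 6$)
$w = -14$ ($w = \left(13 - 5\right) - 22 = 8 - 22 = -14$)
$Y = -72$ ($Y = \left(-12\right) 6 = -72$)
$\left(U{\left(8 \right)} - w\right) r{\left(8 \right)} Y = \left(6 - -14\right) 2 \left(-72\right) = \left(6 + 14\right) 2 \left(-72\right) = 20 \cdot 2 \left(-72\right) = 40 \left(-72\right) = -2880$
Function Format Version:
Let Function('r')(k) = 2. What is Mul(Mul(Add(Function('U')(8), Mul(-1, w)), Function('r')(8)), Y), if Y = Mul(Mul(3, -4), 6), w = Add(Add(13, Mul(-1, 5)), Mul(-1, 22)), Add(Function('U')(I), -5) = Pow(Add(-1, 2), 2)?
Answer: -2880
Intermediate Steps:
Function('U')(I) = 6 (Function('U')(I) = Add(5, Pow(Add(-1, 2), 2)) = Add(5, Pow(1, 2)) = Add(5, 1) = 6)
w = -14 (w = Add(Add(13, -5), -22) = Add(8, -22) = -14)
Y = -72 (Y = Mul(-12, 6) = -72)
Mul(Mul(Add(Function('U')(8), Mul(-1, w)), Function('r')(8)), Y) = Mul(Mul(Add(6, Mul(-1, -14)), 2), -72) = Mul(Mul(Add(6, 14), 2), -72) = Mul(Mul(20, 2), -72) = Mul(40, -72) = -2880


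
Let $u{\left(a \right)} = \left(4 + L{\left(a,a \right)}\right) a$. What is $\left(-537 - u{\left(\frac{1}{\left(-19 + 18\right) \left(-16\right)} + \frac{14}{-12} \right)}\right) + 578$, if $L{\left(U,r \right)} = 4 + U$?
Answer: $\frac{112007}{2304} \approx 48.614$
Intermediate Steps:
$u{\left(a \right)} = a \left(8 + a\right)$ ($u{\left(a \right)} = \left(4 + \left(4 + a\right)\right) a = \left(8 + a\right) a = a \left(8 + a\right)$)
$\left(-537 - u{\left(\frac{1}{\left(-19 + 18\right) \left(-16\right)} + \frac{14}{-12} \right)}\right) + 578 = \left(-537 - \left(\frac{1}{\left(-19 + 18\right) \left(-16\right)} + \frac{14}{-12}\right) \left(8 + \left(\frac{1}{\left(-19 + 18\right) \left(-16\right)} + \frac{14}{-12}\right)\right)\right) + 578 = \left(-537 - \left(\frac{1}{-1} \left(- \frac{1}{16}\right) + 14 \left(- \frac{1}{12}\right)\right) \left(8 + \left(\frac{1}{-1} \left(- \frac{1}{16}\right) + 14 \left(- \frac{1}{12}\right)\right)\right)\right) + 578 = \left(-537 - \left(\left(-1\right) \left(- \frac{1}{16}\right) - \frac{7}{6}\right) \left(8 - \frac{53}{48}\right)\right) + 578 = \left(-537 - \left(\frac{1}{16} - \frac{7}{6}\right) \left(8 + \left(\frac{1}{16} - \frac{7}{6}\right)\right)\right) + 578 = \left(-537 - - \frac{53 \left(8 - \frac{53}{48}\right)}{48}\right) + 578 = \left(-537 - \left(- \frac{53}{48}\right) \frac{331}{48}\right) + 578 = \left(-537 - - \frac{17543}{2304}\right) + 578 = \left(-537 + \frac{17543}{2304}\right) + 578 = - \frac{1219705}{2304} + 578 = \frac{112007}{2304}$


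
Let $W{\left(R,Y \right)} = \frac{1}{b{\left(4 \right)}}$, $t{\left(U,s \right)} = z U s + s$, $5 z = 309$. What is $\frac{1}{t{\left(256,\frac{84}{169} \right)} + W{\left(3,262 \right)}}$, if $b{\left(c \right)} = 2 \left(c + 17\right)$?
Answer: $\frac{35490}{279097397} \approx 0.00012716$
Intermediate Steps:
$z = \frac{309}{5}$ ($z = \frac{1}{5} \cdot 309 = \frac{309}{5} \approx 61.8$)
$b{\left(c \right)} = 34 + 2 c$ ($b{\left(c \right)} = 2 \left(17 + c\right) = 34 + 2 c$)
$t{\left(U,s \right)} = s + \frac{309 U s}{5}$ ($t{\left(U,s \right)} = \frac{309 U}{5} s + s = \frac{309 U s}{5} + s = s + \frac{309 U s}{5}$)
$W{\left(R,Y \right)} = \frac{1}{42}$ ($W{\left(R,Y \right)} = \frac{1}{34 + 2 \cdot 4} = \frac{1}{34 + 8} = \frac{1}{42}$)
$\frac{1}{t{\left(256,\frac{84}{169} \right)} + W{\left(3,262 \right)}} = \frac{1}{\frac{\frac{84}{169} \left(5 + 309 \cdot 256\right)}{5} + \frac{1}{42}} = \frac{1}{\frac{84 \cdot \frac{1}{169} \left(5 + 79104\right)}{5} + \frac{1}{42}} = \frac{1}{\frac{1}{5} \cdot \frac{84}{169} \cdot 79109 + \frac{1}{42}} = \frac{1}{\frac{6645156}{845} + \frac{1}{42}} = \frac{1}{\frac{279097397}{35490}} = \frac{35490}{279097397}$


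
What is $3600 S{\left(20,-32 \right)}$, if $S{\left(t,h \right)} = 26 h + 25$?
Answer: $-2905200$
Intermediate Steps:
$S{\left(t,h \right)} = 25 + 26 h$
$3600 S{\left(20,-32 \right)} = 3600 \left(25 + 26 \left(-32\right)\right) = 3600 \left(25 - 832\right) = 3600 \left(-807\right) = -2905200$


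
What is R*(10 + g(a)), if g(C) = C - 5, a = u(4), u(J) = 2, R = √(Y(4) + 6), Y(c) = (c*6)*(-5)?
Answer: 7*I*√114 ≈ 74.74*I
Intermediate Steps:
Y(c) = -30*c (Y(c) = (6*c)*(-5) = -30*c)
R = I*√114 (R = √(-30*4 + 6) = √(-120 + 6) = √(-114) = I*√114 ≈ 10.677*I)
a = 2
g(C) = -5 + C
R*(10 + g(a)) = (I*√114)*(10 + (-5 + 2)) = (I*√114)*(10 - 3) = (I*√114)*7 = 7*I*√114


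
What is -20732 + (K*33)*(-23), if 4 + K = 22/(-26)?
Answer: -221699/13 ≈ -17054.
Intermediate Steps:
K = -63/13 (K = -4 + 22/(-26) = -4 + 22*(-1/26) = -4 - 11/13 = -63/13 ≈ -4.8462)
-20732 + (K*33)*(-23) = -20732 - 63/13*33*(-23) = -20732 - 2079/13*(-23) = -20732 + 47817/13 = -221699/13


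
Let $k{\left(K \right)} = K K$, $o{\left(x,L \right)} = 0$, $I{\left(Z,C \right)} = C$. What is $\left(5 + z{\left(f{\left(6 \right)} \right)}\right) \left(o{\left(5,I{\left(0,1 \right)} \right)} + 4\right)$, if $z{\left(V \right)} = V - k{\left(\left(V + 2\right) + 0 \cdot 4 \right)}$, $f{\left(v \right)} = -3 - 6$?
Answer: $-212$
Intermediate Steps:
$k{\left(K \right)} = K^{2}$
$f{\left(v \right)} = -9$ ($f{\left(v \right)} = -3 - 6 = -9$)
$z{\left(V \right)} = V - \left(2 + V\right)^{2}$ ($z{\left(V \right)} = V - \left(\left(V + 2\right) + 0 \cdot 4\right)^{2} = V - \left(\left(2 + V\right) + 0\right)^{2} = V - \left(2 + V\right)^{2}$)
$\left(5 + z{\left(f{\left(6 \right)} \right)}\right) \left(o{\left(5,I{\left(0,1 \right)} \right)} + 4\right) = \left(5 - \left(9 + \left(2 - 9\right)^{2}\right)\right) \left(0 + 4\right) = \left(5 - 58\right) 4 = \left(-53\right) 4 = -212$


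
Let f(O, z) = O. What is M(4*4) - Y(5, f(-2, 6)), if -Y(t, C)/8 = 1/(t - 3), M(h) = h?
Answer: 20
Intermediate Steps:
Y(t, C) = -8/(-3 + t) (Y(t, C) = -8/(t - 3) = -8/(-3 + t))
M(4*4) - Y(5, f(-2, 6)) = 4*4 - (-8)/(-3 + 5) = 16 - (-8)/2 = 16 - 1*(-4) = 16 + 4 = 20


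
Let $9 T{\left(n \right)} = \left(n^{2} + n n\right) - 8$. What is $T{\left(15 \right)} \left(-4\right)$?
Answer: $- \frac{1768}{9} \approx -196.44$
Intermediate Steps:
$T{\left(n \right)} = - \frac{8}{9} + \frac{2 n^{2}}{9}$ ($T{\left(n \right)} = \frac{\left(n^{2} + n n\right) - 8}{9} = \frac{\left(n^{2} + n^{2}\right) - 8}{9} = \frac{2 n^{2} - 8}{9} = \frac{-8 + 2 n^{2}}{9} = - \frac{8}{9} + \frac{2 n^{2}}{9}$)
$T{\left(15 \right)} \left(-4\right) = \left(- \frac{8}{9} + \frac{2 \cdot 15^{2}}{9}\right) \left(-4\right) = \left(- \frac{8}{9} + \frac{2}{9} \cdot 225\right) \left(-4\right) = \left(- \frac{8}{9} + 50\right) \left(-4\right) = \frac{442}{9} \left(-4\right) = - \frac{1768}{9}$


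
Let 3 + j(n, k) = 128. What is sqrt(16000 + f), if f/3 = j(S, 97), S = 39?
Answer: 5*sqrt(655) ≈ 127.96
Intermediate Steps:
j(n, k) = 125 (j(n, k) = -3 + 128 = 125)
f = 375 (f = 3*125 = 375)
sqrt(16000 + f) = sqrt(16000 + 375) = sqrt(16375) = 5*sqrt(655)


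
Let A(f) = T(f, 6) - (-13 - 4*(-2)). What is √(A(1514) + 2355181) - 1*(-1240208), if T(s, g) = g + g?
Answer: 1240208 + 103*√222 ≈ 1.2417e+6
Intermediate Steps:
T(s, g) = 2*g
A(f) = 17 (A(f) = 2*6 - (-13 - 4*(-2)) = 12 - (-13 + 8) = 12 - 1*(-5) = 12 + 5 = 17)
√(A(1514) + 2355181) - 1*(-1240208) = √(17 + 2355181) - 1*(-1240208) = √2355198 + 1240208 = 103*√222 + 1240208 = 1240208 + 103*√222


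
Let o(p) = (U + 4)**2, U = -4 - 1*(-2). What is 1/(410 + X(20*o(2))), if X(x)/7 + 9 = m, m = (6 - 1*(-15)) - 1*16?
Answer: 1/382 ≈ 0.0026178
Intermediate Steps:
U = -2 (U = -4 + 2 = -2)
o(p) = 4 (o(p) = (-2 + 4)**2 = 2**2 = 4)
m = 5 (m = (6 + 15) - 16 = 21 - 16 = 5)
X(x) = -28 (X(x) = -63 + 7*5 = -63 + 35 = -28)
1/(410 + X(20*o(2))) = 1/(410 - 28) = 1/382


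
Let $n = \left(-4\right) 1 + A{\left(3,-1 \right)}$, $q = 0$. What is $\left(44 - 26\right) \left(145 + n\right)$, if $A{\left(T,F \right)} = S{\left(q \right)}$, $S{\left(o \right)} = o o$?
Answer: $2538$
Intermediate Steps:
$S{\left(o \right)} = o^{2}$
$A{\left(T,F \right)} = 0$ ($A{\left(T,F \right)} = 0^{2} = 0$)
$n = -4$ ($n = \left(-4\right) 1 + 0 = -4 + 0 = -4$)
$\left(44 - 26\right) \left(145 + n\right) = \left(44 - 26\right) \left(145 - 4\right) = 18 \cdot 141 = 2538$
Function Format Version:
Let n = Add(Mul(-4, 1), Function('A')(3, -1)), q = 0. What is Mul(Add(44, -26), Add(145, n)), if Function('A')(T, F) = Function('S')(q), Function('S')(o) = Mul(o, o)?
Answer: 2538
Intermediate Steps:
Function('S')(o) = Pow(o, 2)
Function('A')(T, F) = 0 (Function('A')(T, F) = Pow(0, 2) = 0)
n = -4 (n = Add(Mul(-4, 1), 0) = Add(-4, 0) = -4)
Mul(Add(44, -26), Add(145, n)) = Mul(Add(44, -26), Add(145, -4)) = Mul(18, 141) = 2538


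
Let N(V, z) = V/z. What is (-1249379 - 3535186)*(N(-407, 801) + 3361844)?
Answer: -4294683974702635/267 ≈ -1.6085e+13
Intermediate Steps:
(-1249379 - 3535186)*(N(-407, 801) + 3361844) = (-1249379 - 3535186)*(-407/801 + 3361844) = -4784565*(-407*1/801 + 3361844) = -4784565*(-407/801 + 3361844) = -4784565*2692836637/801 = -4294683974702635/267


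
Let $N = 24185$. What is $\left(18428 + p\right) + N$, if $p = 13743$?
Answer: $56356$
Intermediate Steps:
$\left(18428 + p\right) + N = \left(18428 + 13743\right) + 24185 = 32171 + 24185 = 56356$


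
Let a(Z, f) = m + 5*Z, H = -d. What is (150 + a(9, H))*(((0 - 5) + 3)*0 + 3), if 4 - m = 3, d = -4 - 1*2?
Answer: 588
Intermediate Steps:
d = -6 (d = -4 - 2 = -6)
m = 1 (m = 4 - 1*3 = 4 - 3 = 1)
H = 6 (H = -1*(-6) = 6)
a(Z, f) = 1 + 5*Z
(150 + a(9, H))*(((0 - 5) + 3)*0 + 3) = (150 + (1 + 5*9))*(((0 - 5) + 3)*0 + 3) = (150 + (1 + 45))*((-5 + 3)*0 + 3) = (150 + 46)*(-2*0 + 3) = 196*(0 + 3) = 196*3 = 588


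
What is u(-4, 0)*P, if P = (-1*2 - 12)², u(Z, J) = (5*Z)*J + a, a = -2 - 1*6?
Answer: -1568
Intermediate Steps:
a = -8 (a = -2 - 6 = -8)
u(Z, J) = -8 + 5*J*Z (u(Z, J) = (5*Z)*J - 8 = 5*J*Z - 8 = -8 + 5*J*Z)
P = 196 (P = (-2 - 12)² = (-14)² = 196)
u(-4, 0)*P = (-8 + 5*0*(-4))*196 = (-8 + 0)*196 = -8*196 = -1568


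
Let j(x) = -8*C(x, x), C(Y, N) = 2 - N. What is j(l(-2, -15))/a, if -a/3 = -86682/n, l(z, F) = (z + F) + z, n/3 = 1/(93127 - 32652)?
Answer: -28/873682325 ≈ -3.2048e-8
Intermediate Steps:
n = 3/60475 (n = 3/(93127 - 32652) = 3/60475 ≈ 4.9607e-5)
l(z, F) = F + 2*z (l(z, F) = (F + z) + z = F + 2*z)
j(x) = -16 + 8*x (j(x) = -8*(2 - x) = -16 + 8*x)
a = 5242093950 (a = -(-260046)/3/60475 = -(-260046)*60475/3 = -3*(-1747364650) = 5242093950)
j(l(-2, -15))/a = (-16 + 8*(-15 + 2*(-2)))/5242093950 = (-16 + 8*(-15 - 4))*(1/5242093950) = (-16 + 8*(-19))*(1/5242093950) = (-16 - 152)*(1/5242093950) = -168*1/5242093950 = -28/873682325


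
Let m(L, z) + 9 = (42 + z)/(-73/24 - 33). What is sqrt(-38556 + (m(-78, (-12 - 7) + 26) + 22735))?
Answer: I*sqrt(11845418990)/865 ≈ 125.82*I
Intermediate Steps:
m(L, z) = -8793/865 - 24*z/865 (m(L, z) = -9 + (42 + z)/(-73/24 - 33) = -9 + (42 + z)/(-865/24) = -9 + (42 + z)*(-24/865) = -9 + (-1008/865 - 24*z/865) = -8793/865 - 24*z/865)
sqrt(-38556 + (m(-78, (-12 - 7) + 26) + 22735)) = sqrt(-38556 + ((-8793/865 - 24*((-12 - 7) + 26)/865) + 22735)) = sqrt(-38556 + ((-8793/865 - 24*(-19 + 26)/865) + 22735)) = sqrt(-38556 + ((-8793/865 - 24/865*7) + 22735)) = sqrt(-38556 + ((-8793/865 - 168/865) + 22735)) = sqrt(-38556 + (-8961/865 + 22735)) = sqrt(-38556 + 19656814/865) = sqrt(-13694126/865) = I*sqrt(11845418990)/865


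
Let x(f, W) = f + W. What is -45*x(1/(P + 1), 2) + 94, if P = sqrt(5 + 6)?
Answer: 17/2 - 9*sqrt(11)/2 ≈ -6.4248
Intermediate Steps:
P = sqrt(11) ≈ 3.3166
x(f, W) = W + f
-45*x(1/(P + 1), 2) + 94 = -45*(2 + 1/(sqrt(11) + 1)) + 94 = -45*(2 + 1/(1 + sqrt(11))) + 94 = (-90 - 45/(1 + sqrt(11))) + 94 = 4 - 45/(1 + sqrt(11))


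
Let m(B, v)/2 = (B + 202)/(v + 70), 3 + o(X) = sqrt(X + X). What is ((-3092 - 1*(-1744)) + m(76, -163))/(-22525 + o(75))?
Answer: 1418362880/23599244481 + 314800*sqrt(6)/23599244481 ≈ 0.060135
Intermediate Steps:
o(X) = -3 + sqrt(2)*sqrt(X) (o(X) = -3 + sqrt(X + X) = -3 + sqrt(2*X) = -3 + sqrt(2)*sqrt(X))
m(B, v) = 2*(202 + B)/(70 + v) (m(B, v) = 2*((B + 202)/(v + 70)) = 2*((202 + B)/(70 + v)) = 2*(202 + B)/(70 + v))
((-3092 - 1*(-1744)) + m(76, -163))/(-22525 + o(75)) = ((-3092 - 1*(-1744)) + 2*(202 + 76)/(70 - 163))/(-22525 + (-3 + sqrt(2)*sqrt(75))) = ((-3092 + 1744) + 2*278/(-93))/(-22525 + (-3 + sqrt(2)*(5*sqrt(3)))) = (-1348 + 2*(-1/93)*278)/(-22525 + (-3 + 5*sqrt(6))) = (-1348 - 556/93)/(-22528 + 5*sqrt(6)) = -125920/(93*(-22528 + 5*sqrt(6)))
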